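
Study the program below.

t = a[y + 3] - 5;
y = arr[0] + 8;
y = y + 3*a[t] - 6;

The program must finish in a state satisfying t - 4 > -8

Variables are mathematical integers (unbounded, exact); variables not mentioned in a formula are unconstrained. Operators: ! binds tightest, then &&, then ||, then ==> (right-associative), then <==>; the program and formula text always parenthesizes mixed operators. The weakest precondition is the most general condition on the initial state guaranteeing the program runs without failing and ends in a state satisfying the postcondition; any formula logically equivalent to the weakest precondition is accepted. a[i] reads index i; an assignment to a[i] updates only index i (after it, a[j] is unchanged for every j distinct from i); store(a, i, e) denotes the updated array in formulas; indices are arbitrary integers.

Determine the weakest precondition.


Working backward. After the program, the postcondition t - 4 > -8 must hold; in canonical form it is t > -4.
Before y := y + 3*a[t] - 6: t > -4
Before y := arr[0] + 8: t > -4
Before t := a[y + 3] - 5: a[y + 3] > 1
Answer: WP = a[y + 3] > 1


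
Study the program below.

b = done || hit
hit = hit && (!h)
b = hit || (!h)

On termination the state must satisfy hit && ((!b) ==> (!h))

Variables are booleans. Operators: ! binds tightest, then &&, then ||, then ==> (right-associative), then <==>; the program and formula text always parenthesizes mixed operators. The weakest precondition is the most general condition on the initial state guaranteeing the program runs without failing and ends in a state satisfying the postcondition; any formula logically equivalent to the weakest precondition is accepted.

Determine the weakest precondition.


Working backward. After the program, hit && ((!b) ==> (!h)) must hold.
Before b := hit || (!h): hit && ((!(hit || (!h))) ==> (!h))
Before hit := hit && (!h): hit && (!h) && ((!((hit && (!h)) || (!h))) ==> (!h))
Before b := done || hit: hit && (!h) && ((!((hit && (!h)) || (!h))) ==> (!h))
Answer: WP = hit && (!h) && ((!((hit && (!h)) || (!h))) ==> (!h))


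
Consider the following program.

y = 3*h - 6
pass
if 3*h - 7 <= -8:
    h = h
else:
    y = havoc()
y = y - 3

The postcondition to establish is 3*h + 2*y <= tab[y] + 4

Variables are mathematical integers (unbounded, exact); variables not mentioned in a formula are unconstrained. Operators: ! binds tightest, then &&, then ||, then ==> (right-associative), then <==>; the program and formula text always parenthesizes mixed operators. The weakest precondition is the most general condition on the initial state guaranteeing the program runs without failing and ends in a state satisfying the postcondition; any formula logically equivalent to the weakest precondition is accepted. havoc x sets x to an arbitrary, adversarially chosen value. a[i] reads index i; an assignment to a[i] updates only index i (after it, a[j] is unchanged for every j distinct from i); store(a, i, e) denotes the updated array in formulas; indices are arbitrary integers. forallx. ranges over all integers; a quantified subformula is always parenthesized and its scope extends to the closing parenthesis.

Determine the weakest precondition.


Working backward. After the program, 3*h + 2*y <= tab[y] + 4 must hold.
Before y := y - 3: 3*h + 2*y <= tab[y - 3] + 10
Then branch requires 3*h + 2*y <= tab[y - 3] + 10; else branch requires forall y_1. 3*h + 2*y_1 <= tab[y_1 - 3] + 10.
Before the if: (3*h <= -1 ==> 3*h + 2*y <= tab[y - 3] + 10) && ((!(3*h <= -1)) ==> (forall y_1. 3*h + 2*y_1 <= tab[y_1 - 3] + 10))
Before skip: (3*h <= -1 ==> 3*h + 2*y <= tab[y - 3] + 10) && ((!(3*h <= -1)) ==> (forall y_1. 3*h + 2*y_1 <= tab[y_1 - 3] + 10))
Before y := 3*h - 6: (3*h <= -1 ==> 9*h <= tab[3*h - 9] + 22) && ((!(3*h <= -1)) ==> (forall y_1. 3*h + 2*y_1 <= tab[y_1 - 3] + 10))
Answer: WP = (3*h <= -1 ==> 9*h <= tab[3*h - 9] + 22) && ((!(3*h <= -1)) ==> (forall y_1. 3*h + 2*y_1 <= tab[y_1 - 3] + 10))


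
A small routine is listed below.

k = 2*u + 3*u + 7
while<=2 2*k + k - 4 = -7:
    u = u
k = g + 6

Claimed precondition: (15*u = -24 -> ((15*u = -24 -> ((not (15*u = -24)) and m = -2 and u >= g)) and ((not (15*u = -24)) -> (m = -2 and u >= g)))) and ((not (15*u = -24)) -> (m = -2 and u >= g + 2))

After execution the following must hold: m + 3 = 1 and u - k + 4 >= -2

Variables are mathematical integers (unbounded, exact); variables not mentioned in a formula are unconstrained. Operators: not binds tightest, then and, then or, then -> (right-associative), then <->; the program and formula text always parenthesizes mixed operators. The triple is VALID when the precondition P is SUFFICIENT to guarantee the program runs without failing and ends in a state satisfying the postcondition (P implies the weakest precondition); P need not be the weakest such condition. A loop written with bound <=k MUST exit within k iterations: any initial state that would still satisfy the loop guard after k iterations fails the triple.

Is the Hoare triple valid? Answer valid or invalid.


Working backward. After the program, the postcondition m + 3 = 1 and u - k + 4 >= -2 must hold; in canonical form it is m = -2 and u >= k - 6.
Before k := g + 6: m = -2 and u >= g
Before the loop (bound <=2), unroll the exhaustion recursion (WP_0 = exit-now case; WP_j = one more guarded iteration, up to j = 2):
  WP_0: (not (3*k = -3)) and m = -2 and u >= g
  WP_1: (3*k = -3 -> ((not (3*k = -3)) and m = -2 and u >= g)) and ((not (3*k = -3)) -> (m = -2 and u >= g))
  WP_2: (3*k = -3 -> ((3*k = -3 -> ((not (3*k = -3)) and m = -2 and u >= g)) and ((not (3*k = -3)) -> (m = -2 and u >= g)))) and ((not (3*k = -3)) -> (m = -2 and u >= g))
So before the loop: (3*k = -3 -> ((3*k = -3 -> ((not (3*k = -3)) and m = -2 and u >= g)) and ((not (3*k = -3)) -> (m = -2 and u >= g)))) and ((not (3*k = -3)) -> (m = -2 and u >= g))
Before k := 2*u + 3*u + 7: (15*u = -24 -> ((15*u = -24 -> ((not (15*u = -24)) and m = -2 and u >= g)) and ((not (15*u = -24)) -> (m = -2 and u >= g)))) and ((not (15*u = -24)) -> (m = -2 and u >= g))
The weakest precondition is (15*u = -24 -> ((15*u = -24 -> ((not (15*u = -24)) and m = -2 and u >= g)) and ((not (15*u = -24)) -> (m = -2 and u >= g)))) and ((not (15*u = -24)) -> (m = -2 and u >= g)).
Check whether (15*u = -24 -> ((15*u = -24 -> ((not (15*u = -24)) and m = -2 and u >= g)) and ((not (15*u = -24)) -> (m = -2 and u >= g)))) and ((not (15*u = -24)) -> (m = -2 and u >= g + 2)) implies it.
Every state satisfying the precondition satisfies the weakest precondition: the implication holds.
Answer: valid


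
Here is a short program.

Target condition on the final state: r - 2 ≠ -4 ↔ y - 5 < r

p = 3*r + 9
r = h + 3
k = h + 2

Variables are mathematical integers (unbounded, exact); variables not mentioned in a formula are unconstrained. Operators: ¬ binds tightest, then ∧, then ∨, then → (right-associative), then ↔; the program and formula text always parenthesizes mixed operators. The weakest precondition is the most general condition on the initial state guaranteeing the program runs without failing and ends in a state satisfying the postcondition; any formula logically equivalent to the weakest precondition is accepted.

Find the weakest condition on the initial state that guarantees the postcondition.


Working backward. After the program, the postcondition r - 2 ≠ -4 ↔ y - 5 < r must hold; in canonical form it is r ≠ -2 ↔ y < r + 5.
Before k := h + 2: r ≠ -2 ↔ y < r + 5
Before r := h + 3: h ≠ -5 ↔ y < h + 8
Before p := 3*r + 9: h ≠ -5 ↔ y < h + 8
Answer: WP = h ≠ -5 ↔ y < h + 8


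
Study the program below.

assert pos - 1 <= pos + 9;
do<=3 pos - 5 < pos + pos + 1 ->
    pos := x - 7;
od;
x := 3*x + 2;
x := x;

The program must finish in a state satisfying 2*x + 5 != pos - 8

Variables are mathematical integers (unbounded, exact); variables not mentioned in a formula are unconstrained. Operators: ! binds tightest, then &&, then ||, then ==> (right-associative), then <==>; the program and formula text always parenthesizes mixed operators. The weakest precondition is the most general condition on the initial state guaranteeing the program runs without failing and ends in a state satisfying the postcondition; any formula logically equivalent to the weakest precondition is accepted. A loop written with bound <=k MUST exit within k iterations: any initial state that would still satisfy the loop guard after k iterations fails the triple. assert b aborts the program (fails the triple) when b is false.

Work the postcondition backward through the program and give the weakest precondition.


Working backward. After the program, the postcondition 2*x + 5 != pos - 8 must hold; in canonical form it is 2*x != pos - 13.
Before x := x: 2*x != pos - 13
Before x := 3*x + 2: 6*x != pos - 17
Before the loop (bound <=3), unroll the exhaustion recursion (WP_0 = exit-now case; WP_j = one more guarded iteration, up to j = 3):
  WP_0: (!(pos > -6)) && 6*x != pos - 17
  WP_1: (pos > -6 ==> ((!(x > 1)) && 5*x != -24)) && ((!(pos > -6)) ==> 6*x != pos - 17)
  WP_2: (pos > -6 ==> ((x > 1 ==> ((!(x > 1)) && 5*x != -24)) && ((!(x > 1)) ==> 5*x != -24))) && ((!(pos > -6)) ==> 6*x != pos - 17)
  WP_3: (pos > -6 ==> ((x > 1 ==> ((x > 1 ==> ((!(x > 1)) && 5*x != -24)) && ((!(x > 1)) ==> 5*x != -24))) && ((!(x > 1)) ==> 5*x != -24))) && ((!(pos > -6)) ==> 6*x != pos - 17)
So before the loop: (pos > -6 ==> ((x > 1 ==> ((x > 1 ==> ((!(x > 1)) && 5*x != -24)) && ((!(x > 1)) ==> 5*x != -24))) && ((!(x > 1)) ==> 5*x != -24))) && ((!(pos > -6)) ==> 6*x != pos - 17)
Before assert pos - 1 <= pos + 9: (pos > -6 ==> ((x > 1 ==> ((x > 1 ==> ((!(x > 1)) && 5*x != -24)) && ((!(x > 1)) ==> 5*x != -24))) && ((!(x > 1)) ==> 5*x != -24))) && ((!(pos > -6)) ==> 6*x != pos - 17)
Answer: WP = (pos > -6 ==> ((x > 1 ==> ((x > 1 ==> ((!(x > 1)) && 5*x != -24)) && ((!(x > 1)) ==> 5*x != -24))) && ((!(x > 1)) ==> 5*x != -24))) && ((!(pos > -6)) ==> 6*x != pos - 17)


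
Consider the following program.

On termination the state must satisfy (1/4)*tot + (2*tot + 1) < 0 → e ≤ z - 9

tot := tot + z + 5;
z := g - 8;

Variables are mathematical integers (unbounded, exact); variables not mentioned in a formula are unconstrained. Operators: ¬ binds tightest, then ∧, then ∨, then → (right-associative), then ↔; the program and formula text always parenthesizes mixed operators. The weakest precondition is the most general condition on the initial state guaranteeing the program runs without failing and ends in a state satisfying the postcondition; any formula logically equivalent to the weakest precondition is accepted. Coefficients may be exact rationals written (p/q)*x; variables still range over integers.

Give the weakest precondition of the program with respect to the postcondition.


Working backward. After the program, the postcondition (1/4)*tot + (2*tot + 1) < 0 → e ≤ z - 9 must hold; in canonical form it is (9/4)*tot < -1 → e ≤ z - 9.
Before z := g - 8: (9/4)*tot < -1 → e ≤ g - 17
Before tot := tot + z + 5: (9/4)*tot + (9/4)*z < -49/4 → e ≤ g - 17
Answer: WP = (9/4)*tot + (9/4)*z < -49/4 → e ≤ g - 17


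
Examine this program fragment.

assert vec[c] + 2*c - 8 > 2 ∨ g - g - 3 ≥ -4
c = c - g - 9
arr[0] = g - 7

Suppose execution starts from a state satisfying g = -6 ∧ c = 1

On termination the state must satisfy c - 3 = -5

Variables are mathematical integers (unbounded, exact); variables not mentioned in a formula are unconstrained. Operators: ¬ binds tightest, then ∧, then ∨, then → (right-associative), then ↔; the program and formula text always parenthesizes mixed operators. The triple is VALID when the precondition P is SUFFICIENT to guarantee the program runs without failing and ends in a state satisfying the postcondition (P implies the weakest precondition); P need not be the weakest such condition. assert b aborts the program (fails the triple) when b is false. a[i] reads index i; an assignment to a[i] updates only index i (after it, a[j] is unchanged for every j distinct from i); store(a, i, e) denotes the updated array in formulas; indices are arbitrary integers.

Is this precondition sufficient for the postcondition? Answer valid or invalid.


Working backward. After the program, the postcondition c - 3 = -5 must hold; in canonical form it is c = -2.
Before arr[0] := g - 7: c = -2
Before c := c - g - 9: c = g + 7
Before assert vec[c] + 2*c - 8 > 2 ∨ g - g - 3 ≥ -4: c = g + 7
The weakest precondition is c = g + 7.
Check whether g = -6 ∧ c = 1 implies it.
Every state satisfying the precondition satisfies the weakest precondition: the implication holds.
Answer: valid


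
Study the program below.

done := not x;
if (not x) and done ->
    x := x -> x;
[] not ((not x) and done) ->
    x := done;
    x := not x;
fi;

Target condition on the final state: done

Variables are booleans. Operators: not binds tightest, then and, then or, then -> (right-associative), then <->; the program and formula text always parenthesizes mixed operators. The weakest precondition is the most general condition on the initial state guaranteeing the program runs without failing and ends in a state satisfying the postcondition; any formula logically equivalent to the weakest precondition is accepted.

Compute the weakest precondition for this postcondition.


Working backward. After the program, done must hold.
Then branch requires done; else branch requires done.
Before the if: (((not x) and done) -> done) and ((not ((not x) and done)) -> done)
Before done := not x: x -> (not x)
Answer: WP = x -> (not x)


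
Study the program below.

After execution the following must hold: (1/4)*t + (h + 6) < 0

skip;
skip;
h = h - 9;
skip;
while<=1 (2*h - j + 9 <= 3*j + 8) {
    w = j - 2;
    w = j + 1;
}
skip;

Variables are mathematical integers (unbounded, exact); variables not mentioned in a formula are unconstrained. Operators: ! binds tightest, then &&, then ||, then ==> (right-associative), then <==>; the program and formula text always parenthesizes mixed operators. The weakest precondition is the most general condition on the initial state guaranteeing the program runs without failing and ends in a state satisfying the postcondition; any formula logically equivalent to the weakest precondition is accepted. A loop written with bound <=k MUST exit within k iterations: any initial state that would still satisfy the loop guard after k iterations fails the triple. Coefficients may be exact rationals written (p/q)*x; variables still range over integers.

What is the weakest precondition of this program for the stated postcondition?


Working backward. After the program, the postcondition (1/4)*t + (h + 6) < 0 must hold; in canonical form it is h + (1/4)*t < -6.
Before skip: h + (1/4)*t < -6
Before the loop (bound <=1), unroll the exhaustion recursion (WP_0 = exit-now case; WP_j = one more guarded iteration, up to j = 1):
  WP_0: (!(2*h <= 4*j - 1)) && h + (1/4)*t < -6
  WP_1: (2*h <= 4*j - 1 ==> ((!(2*h <= 4*j - 1)) && h + (1/4)*t < -6)) && ((!(2*h <= 4*j - 1)) ==> h + (1/4)*t < -6)
So before the loop: (2*h <= 4*j - 1 ==> ((!(2*h <= 4*j - 1)) && h + (1/4)*t < -6)) && ((!(2*h <= 4*j - 1)) ==> h + (1/4)*t < -6)
Before skip: (2*h <= 4*j - 1 ==> ((!(2*h <= 4*j - 1)) && h + (1/4)*t < -6)) && ((!(2*h <= 4*j - 1)) ==> h + (1/4)*t < -6)
Before h := h - 9: (2*h <= 4*j + 17 ==> ((!(2*h <= 4*j + 17)) && h + (1/4)*t < 3)) && ((!(2*h <= 4*j + 17)) ==> h + (1/4)*t < 3)
Before skip: (2*h <= 4*j + 17 ==> ((!(2*h <= 4*j + 17)) && h + (1/4)*t < 3)) && ((!(2*h <= 4*j + 17)) ==> h + (1/4)*t < 3)
Before skip: (2*h <= 4*j + 17 ==> ((!(2*h <= 4*j + 17)) && h + (1/4)*t < 3)) && ((!(2*h <= 4*j + 17)) ==> h + (1/4)*t < 3)
Answer: WP = (2*h <= 4*j + 17 ==> ((!(2*h <= 4*j + 17)) && h + (1/4)*t < 3)) && ((!(2*h <= 4*j + 17)) ==> h + (1/4)*t < 3)


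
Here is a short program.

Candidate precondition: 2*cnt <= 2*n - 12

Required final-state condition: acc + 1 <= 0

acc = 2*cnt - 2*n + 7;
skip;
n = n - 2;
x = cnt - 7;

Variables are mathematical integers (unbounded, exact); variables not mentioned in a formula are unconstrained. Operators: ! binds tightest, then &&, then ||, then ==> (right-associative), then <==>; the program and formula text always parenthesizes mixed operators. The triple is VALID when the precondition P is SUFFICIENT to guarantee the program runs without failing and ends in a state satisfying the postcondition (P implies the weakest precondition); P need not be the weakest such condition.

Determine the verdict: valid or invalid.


Working backward. After the program, the postcondition acc + 1 <= 0 must hold; in canonical form it is acc <= -1.
Before x := cnt - 7: acc <= -1
Before n := n - 2: acc <= -1
Before skip: acc <= -1
Before acc := 2*cnt - 2*n + 7: 2*cnt <= 2*n - 8
The weakest precondition is 2*cnt <= 2*n - 8.
Check whether 2*cnt <= 2*n - 12 implies it.
Every state satisfying the precondition satisfies the weakest precondition: the implication holds.
Answer: valid


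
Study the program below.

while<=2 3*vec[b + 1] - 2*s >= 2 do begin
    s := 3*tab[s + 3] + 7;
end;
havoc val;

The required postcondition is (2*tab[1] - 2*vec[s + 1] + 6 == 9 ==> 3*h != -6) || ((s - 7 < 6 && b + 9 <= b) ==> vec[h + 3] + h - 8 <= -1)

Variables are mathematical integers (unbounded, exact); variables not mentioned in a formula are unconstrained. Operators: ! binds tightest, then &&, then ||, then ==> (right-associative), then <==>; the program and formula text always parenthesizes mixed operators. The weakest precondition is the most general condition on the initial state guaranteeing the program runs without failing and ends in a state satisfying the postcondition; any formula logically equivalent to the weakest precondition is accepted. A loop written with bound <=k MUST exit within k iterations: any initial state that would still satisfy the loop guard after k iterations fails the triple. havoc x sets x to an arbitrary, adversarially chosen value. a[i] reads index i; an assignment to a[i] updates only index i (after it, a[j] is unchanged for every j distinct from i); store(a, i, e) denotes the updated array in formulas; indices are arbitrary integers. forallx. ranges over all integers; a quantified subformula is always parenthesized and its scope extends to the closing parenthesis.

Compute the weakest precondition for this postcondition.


Working backward. After the program, the postcondition (2*tab[1] - 2*vec[s + 1] + 6 == 9 ==> 3*h != -6) || ((s - 7 < 6 && b + 9 <= b) ==> vec[h + 3] + h - 8 <= -1) must hold; in canonical form it is true.
Before havoc val: true
Before the loop (bound <=2), unroll the exhaustion recursion (WP_0 = exit-now case; WP_j = one more guarded iteration, up to j = 2):
  WP_0: !(3*vec[b + 1] >= 2*s + 2)
  WP_1: 3*vec[b + 1] >= 2*s + 2 ==> (!(3*vec[b + 1] >= 6*tab[s + 3] + 16))
  WP_2: 3*vec[b + 1] >= 2*s + 2 ==> (3*vec[b + 1] >= 6*tab[s + 3] + 16 ==> (!(3*vec[b + 1] >= 6*tab[3*tab[s + 3] + 10] + 16)))
So before the loop: 3*vec[b + 1] >= 2*s + 2 ==> (3*vec[b + 1] >= 6*tab[s + 3] + 16 ==> (!(3*vec[b + 1] >= 6*tab[3*tab[s + 3] + 10] + 16)))
Answer: WP = 3*vec[b + 1] >= 2*s + 2 ==> (3*vec[b + 1] >= 6*tab[s + 3] + 16 ==> (!(3*vec[b + 1] >= 6*tab[3*tab[s + 3] + 10] + 16)))


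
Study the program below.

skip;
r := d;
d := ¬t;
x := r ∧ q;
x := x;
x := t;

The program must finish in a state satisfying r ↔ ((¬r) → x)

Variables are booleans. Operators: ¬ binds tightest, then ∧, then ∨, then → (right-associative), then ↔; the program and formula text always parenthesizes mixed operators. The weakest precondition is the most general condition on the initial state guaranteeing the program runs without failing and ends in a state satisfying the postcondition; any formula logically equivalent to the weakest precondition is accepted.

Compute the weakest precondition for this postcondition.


Working backward. After the program, r ↔ ((¬r) → x) must hold.
Before x := t: r ↔ ((¬r) → t)
Before x := x: r ↔ ((¬r) → t)
Before x := r ∧ q: r ↔ ((¬r) → t)
Before d := ¬t: r ↔ ((¬r) → t)
Before r := d: d ↔ ((¬d) → t)
Before skip: d ↔ ((¬d) → t)
Answer: WP = d ↔ ((¬d) → t)


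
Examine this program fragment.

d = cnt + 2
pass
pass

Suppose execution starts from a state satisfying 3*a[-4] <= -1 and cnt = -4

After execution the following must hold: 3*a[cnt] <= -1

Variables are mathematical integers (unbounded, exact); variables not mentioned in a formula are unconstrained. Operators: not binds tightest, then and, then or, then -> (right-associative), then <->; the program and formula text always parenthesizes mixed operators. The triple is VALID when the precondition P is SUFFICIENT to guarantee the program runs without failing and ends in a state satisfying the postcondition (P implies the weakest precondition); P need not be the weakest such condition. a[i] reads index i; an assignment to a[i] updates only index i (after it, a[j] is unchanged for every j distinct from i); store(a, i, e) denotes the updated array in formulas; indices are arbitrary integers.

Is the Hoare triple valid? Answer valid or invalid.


Working backward. After the program, 3*a[cnt] <= -1 must hold.
Before skip: 3*a[cnt] <= -1
Before skip: 3*a[cnt] <= -1
Before d := cnt + 2: 3*a[cnt] <= -1
The weakest precondition is 3*a[cnt] <= -1.
Check whether 3*a[-4] <= -1 and cnt = -4 implies it.
Every state satisfying the precondition satisfies the weakest precondition: the implication holds.
Answer: valid


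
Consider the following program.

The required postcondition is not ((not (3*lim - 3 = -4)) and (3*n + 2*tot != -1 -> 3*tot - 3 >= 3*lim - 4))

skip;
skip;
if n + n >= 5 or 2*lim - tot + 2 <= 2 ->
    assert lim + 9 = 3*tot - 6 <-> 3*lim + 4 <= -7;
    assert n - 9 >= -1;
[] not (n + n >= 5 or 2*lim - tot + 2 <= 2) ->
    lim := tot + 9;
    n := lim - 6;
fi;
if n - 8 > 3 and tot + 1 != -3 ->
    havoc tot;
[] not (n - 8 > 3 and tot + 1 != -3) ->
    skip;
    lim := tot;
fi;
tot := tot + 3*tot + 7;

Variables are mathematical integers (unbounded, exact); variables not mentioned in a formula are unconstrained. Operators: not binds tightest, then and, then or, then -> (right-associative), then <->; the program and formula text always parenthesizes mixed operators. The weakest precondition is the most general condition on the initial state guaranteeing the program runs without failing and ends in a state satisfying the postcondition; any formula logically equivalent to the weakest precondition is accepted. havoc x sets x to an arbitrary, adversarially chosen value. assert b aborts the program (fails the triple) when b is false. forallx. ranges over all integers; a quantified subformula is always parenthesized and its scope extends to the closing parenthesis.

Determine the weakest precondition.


Working backward. After the program, the postcondition not ((not (3*lim - 3 = -4)) and (3*n + 2*tot != -1 -> 3*tot - 3 >= 3*lim - 4)) must hold; in canonical form it is not ((not (3*lim = -1)) and (3*n + 2*tot != -1 -> 3*tot >= 3*lim - 1)).
Before tot := tot + 3*tot + 7: not ((not (3*lim = -1)) and (3*n + 8*tot != -15 -> 12*tot >= 3*lim - 22))
Then branch requires forall tot_1. (not ((not (3*lim = -1)) and (3*n + 8*tot_1 != -15 -> 12*tot_1 >= 3*lim - 22))); else branch requires not ((not (3*tot = -1)) and (3*n + 8*tot != -15 -> 9*tot >= -22)).
Before the if: ((n > 11 and tot != -4) -> (forall tot_1. (not ((not (3*lim = -1)) and (3*n + 8*tot_1 != -15 -> 12*tot_1 >= 3*lim - 22))))) and ((not (n > 11 and tot != -4)) -> (not ((not (3*tot = -1)) and (3*n + 8*tot != -15 -> 9*tot >= -22))))
Then branch requires (lim = 3*tot - 15 <-> 3*lim <= -11) and n >= 8 and ((n > 11 and tot != -4) -> (forall tot_1. (not ((not (3*lim = -1)) and (3*n + 8*tot_1 != -15 -> 12*tot_1 >= 3*lim - 22))))) and ((not (n > 11 and tot != -4)) -> (not ((not (3*tot = -1)) and (3*n + 8*tot != -15 -> 9*tot >= -22)))); else branch requires ((tot > 8 and tot != -4) -> (forall tot_1. (not ((not (3*tot = -28)) and (3*tot + 8*tot_1 != -24 -> 12*tot_1 >= 3*tot + 5))))) and ((not (tot > 8 and tot != -4)) -> (not ((not (3*tot = -1)) and (11*tot != -24 -> 9*tot >= -22)))).
Before the if: ((2*n >= 5 or 2*lim <= tot) -> ((lim = 3*tot - 15 <-> 3*lim <= -11) and n >= 8 and ((n > 11 and tot != -4) -> (forall tot_1. (not ((not (3*lim = -1)) and (3*n + 8*tot_1 != -15 -> 12*tot_1 >= 3*lim - 22))))) and ((not (n > 11 and tot != -4)) -> (not ((not (3*tot = -1)) and (3*n + 8*tot != -15 -> 9*tot >= -22)))))) and ((not (2*n >= 5 or 2*lim <= tot)) -> (((tot > 8 and tot != -4) -> (forall tot_1. (not ((not (3*tot = -28)) and (3*tot + 8*tot_1 != -24 -> 12*tot_1 >= 3*tot + 5))))) and ((not (tot > 8 and tot != -4)) -> (not ((not (3*tot = -1)) and (11*tot != -24 -> 9*tot >= -22))))))
Before skip: ((2*n >= 5 or 2*lim <= tot) -> ((lim = 3*tot - 15 <-> 3*lim <= -11) and n >= 8 and ((n > 11 and tot != -4) -> (forall tot_1. (not ((not (3*lim = -1)) and (3*n + 8*tot_1 != -15 -> 12*tot_1 >= 3*lim - 22))))) and ((not (n > 11 and tot != -4)) -> (not ((not (3*tot = -1)) and (3*n + 8*tot != -15 -> 9*tot >= -22)))))) and ((not (2*n >= 5 or 2*lim <= tot)) -> (((tot > 8 and tot != -4) -> (forall tot_1. (not ((not (3*tot = -28)) and (3*tot + 8*tot_1 != -24 -> 12*tot_1 >= 3*tot + 5))))) and ((not (tot > 8 and tot != -4)) -> (not ((not (3*tot = -1)) and (11*tot != -24 -> 9*tot >= -22))))))
Before skip: ((2*n >= 5 or 2*lim <= tot) -> ((lim = 3*tot - 15 <-> 3*lim <= -11) and n >= 8 and ((n > 11 and tot != -4) -> (forall tot_1. (not ((not (3*lim = -1)) and (3*n + 8*tot_1 != -15 -> 12*tot_1 >= 3*lim - 22))))) and ((not (n > 11 and tot != -4)) -> (not ((not (3*tot = -1)) and (3*n + 8*tot != -15 -> 9*tot >= -22)))))) and ((not (2*n >= 5 or 2*lim <= tot)) -> (((tot > 8 and tot != -4) -> (forall tot_1. (not ((not (3*tot = -28)) and (3*tot + 8*tot_1 != -24 -> 12*tot_1 >= 3*tot + 5))))) and ((not (tot > 8 and tot != -4)) -> (not ((not (3*tot = -1)) and (11*tot != -24 -> 9*tot >= -22))))))
Answer: WP = ((2*n >= 5 or 2*lim <= tot) -> ((lim = 3*tot - 15 <-> 3*lim <= -11) and n >= 8 and ((n > 11 and tot != -4) -> (forall tot_1. (not ((not (3*lim = -1)) and (3*n + 8*tot_1 != -15 -> 12*tot_1 >= 3*lim - 22))))) and ((not (n > 11 and tot != -4)) -> (not ((not (3*tot = -1)) and (3*n + 8*tot != -15 -> 9*tot >= -22)))))) and ((not (2*n >= 5 or 2*lim <= tot)) -> (((tot > 8 and tot != -4) -> (forall tot_1. (not ((not (3*tot = -28)) and (3*tot + 8*tot_1 != -24 -> 12*tot_1 >= 3*tot + 5))))) and ((not (tot > 8 and tot != -4)) -> (not ((not (3*tot = -1)) and (11*tot != -24 -> 9*tot >= -22))))))


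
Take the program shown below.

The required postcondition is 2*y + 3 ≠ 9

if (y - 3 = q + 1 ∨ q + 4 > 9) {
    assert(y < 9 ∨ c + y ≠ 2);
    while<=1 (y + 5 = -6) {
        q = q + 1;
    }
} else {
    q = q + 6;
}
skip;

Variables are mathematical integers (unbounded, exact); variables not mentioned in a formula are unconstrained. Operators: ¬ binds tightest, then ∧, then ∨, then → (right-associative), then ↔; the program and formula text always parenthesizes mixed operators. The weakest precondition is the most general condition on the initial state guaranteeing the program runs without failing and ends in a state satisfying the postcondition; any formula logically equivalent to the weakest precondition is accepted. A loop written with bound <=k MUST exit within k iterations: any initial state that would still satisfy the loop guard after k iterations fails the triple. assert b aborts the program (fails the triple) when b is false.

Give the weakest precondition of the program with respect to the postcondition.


Working backward. After the program, the postcondition 2*y + 3 ≠ 9 must hold; in canonical form it is 2*y ≠ 6.
Before skip: 2*y ≠ 6
Then branch requires (y < 9 ∨ c + y ≠ 2) ∧ (y = -11 → ((¬(y = -11)) ∧ 2*y ≠ 6)) ∧ ((¬(y = -11)) → 2*y ≠ 6); else branch requires 2*y ≠ 6.
Before the if: ((y = q + 4 ∨ q > 5) → ((y < 9 ∨ c + y ≠ 2) ∧ (y = -11 → ((¬(y = -11)) ∧ 2*y ≠ 6)) ∧ ((¬(y = -11)) → 2*y ≠ 6))) ∧ ((¬(y = q + 4 ∨ q > 5)) → 2*y ≠ 6)
Answer: WP = ((y = q + 4 ∨ q > 5) → ((y < 9 ∨ c + y ≠ 2) ∧ (y = -11 → ((¬(y = -11)) ∧ 2*y ≠ 6)) ∧ ((¬(y = -11)) → 2*y ≠ 6))) ∧ ((¬(y = q + 4 ∨ q > 5)) → 2*y ≠ 6)


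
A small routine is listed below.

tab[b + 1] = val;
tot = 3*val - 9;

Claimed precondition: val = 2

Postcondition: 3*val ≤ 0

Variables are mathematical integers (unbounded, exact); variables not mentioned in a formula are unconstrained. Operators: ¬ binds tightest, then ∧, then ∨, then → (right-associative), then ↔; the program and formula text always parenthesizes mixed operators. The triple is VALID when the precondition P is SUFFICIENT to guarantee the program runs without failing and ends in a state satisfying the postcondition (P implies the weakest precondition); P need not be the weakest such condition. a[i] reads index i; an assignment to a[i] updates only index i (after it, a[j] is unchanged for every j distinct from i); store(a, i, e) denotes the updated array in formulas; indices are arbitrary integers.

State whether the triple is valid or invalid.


Working backward. After the program, 3*val ≤ 0 must hold.
Before tot := 3*val - 9: 3*val ≤ 0
Before tab[b + 1] := val: 3*val ≤ 0
The weakest precondition is 3*val ≤ 0.
Check whether val = 2 implies it.
Countermodel: at the initial state val = 2, the precondition holds but the weakest precondition fails.
Answer: invalid


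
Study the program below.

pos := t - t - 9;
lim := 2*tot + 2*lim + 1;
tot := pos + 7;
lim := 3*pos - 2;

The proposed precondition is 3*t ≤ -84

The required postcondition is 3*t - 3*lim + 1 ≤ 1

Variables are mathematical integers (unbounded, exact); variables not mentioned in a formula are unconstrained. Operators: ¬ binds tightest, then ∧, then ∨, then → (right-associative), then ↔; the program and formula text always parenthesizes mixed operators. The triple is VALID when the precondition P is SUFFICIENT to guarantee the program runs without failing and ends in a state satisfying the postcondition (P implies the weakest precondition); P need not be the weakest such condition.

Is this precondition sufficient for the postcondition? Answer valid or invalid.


Working backward. After the program, the postcondition 3*t - 3*lim + 1 ≤ 1 must hold; in canonical form it is 3*t ≤ 3*lim.
Before lim := 3*pos - 2: 3*t ≤ 9*pos - 6
Before tot := pos + 7: 3*t ≤ 9*pos - 6
Before lim := 2*tot + 2*lim + 1: 3*t ≤ 9*pos - 6
Before pos := t - t - 9: 3*t ≤ -87
The weakest precondition is 3*t ≤ -87.
Check whether 3*t ≤ -84 implies it.
Countermodel: at the initial state t = -28, the precondition holds but the weakest precondition fails.
Answer: invalid


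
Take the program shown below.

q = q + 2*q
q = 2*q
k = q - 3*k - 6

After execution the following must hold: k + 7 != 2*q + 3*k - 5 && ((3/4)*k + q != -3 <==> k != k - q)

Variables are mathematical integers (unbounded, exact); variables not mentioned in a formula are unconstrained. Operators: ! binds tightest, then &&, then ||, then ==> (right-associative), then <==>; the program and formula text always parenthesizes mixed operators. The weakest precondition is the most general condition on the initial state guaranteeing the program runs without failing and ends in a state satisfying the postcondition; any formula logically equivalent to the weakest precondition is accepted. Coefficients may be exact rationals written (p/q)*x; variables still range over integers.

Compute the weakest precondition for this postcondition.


Working backward. After the program, the postcondition k + 7 != 2*q + 3*k - 5 && ((3/4)*k + q != -3 <==> k != k - q) must hold; in canonical form it is 2*k + 2*q != 12 && ((3/4)*k + q != -3 <==> q != 0).
Before k := q - 3*k - 6: 4*q != 6*k + 24 && ((7/4)*q != (9/4)*k + 3/2 <==> q != 0)
Before q := 2*q: 8*q != 6*k + 24 && ((7/2)*q != (9/4)*k + 3/2 <==> 2*q != 0)
Before q := q + 2*q: 24*q != 6*k + 24 && ((21/2)*q != (9/4)*k + 3/2 <==> 6*q != 0)
Answer: WP = 24*q != 6*k + 24 && ((21/2)*q != (9/4)*k + 3/2 <==> 6*q != 0)


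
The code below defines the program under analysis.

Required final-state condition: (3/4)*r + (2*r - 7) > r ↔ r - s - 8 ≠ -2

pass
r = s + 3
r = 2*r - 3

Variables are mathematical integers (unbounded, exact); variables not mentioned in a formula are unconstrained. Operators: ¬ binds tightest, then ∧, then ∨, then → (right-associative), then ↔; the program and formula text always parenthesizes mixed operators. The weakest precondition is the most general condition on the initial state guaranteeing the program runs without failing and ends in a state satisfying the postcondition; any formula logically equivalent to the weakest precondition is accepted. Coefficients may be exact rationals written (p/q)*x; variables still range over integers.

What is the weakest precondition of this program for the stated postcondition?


Working backward. After the program, the postcondition (3/4)*r + (2*r - 7) > r ↔ r - s - 8 ≠ -2 must hold; in canonical form it is (7/4)*r > 7 ↔ r ≠ s + 6.
Before r := 2*r - 3: (7/2)*r > 49/4 ↔ 2*r ≠ s + 9
Before r := s + 3: (7/2)*s > 7/4 ↔ s ≠ 3
Before skip: (7/2)*s > 7/4 ↔ s ≠ 3
Answer: WP = (7/2)*s > 7/4 ↔ s ≠ 3


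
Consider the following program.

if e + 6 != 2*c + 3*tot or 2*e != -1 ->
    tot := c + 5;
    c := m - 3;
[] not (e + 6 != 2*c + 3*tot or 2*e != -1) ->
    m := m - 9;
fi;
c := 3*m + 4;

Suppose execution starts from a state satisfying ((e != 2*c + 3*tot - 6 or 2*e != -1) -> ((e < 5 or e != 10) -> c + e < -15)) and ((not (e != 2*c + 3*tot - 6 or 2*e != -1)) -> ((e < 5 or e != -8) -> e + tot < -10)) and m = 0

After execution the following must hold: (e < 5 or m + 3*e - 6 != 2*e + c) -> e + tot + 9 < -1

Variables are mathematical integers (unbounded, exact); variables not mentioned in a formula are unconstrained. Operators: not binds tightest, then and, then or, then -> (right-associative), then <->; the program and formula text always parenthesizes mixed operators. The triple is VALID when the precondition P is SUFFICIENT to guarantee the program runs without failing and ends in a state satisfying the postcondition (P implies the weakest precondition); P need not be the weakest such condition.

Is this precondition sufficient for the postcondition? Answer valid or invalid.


Working backward. After the program, the postcondition (e < 5 or m + 3*e - 6 != 2*e + c) -> e + tot + 9 < -1 must hold; in canonical form it is (e < 5 or e + m != c + 6) -> e + tot < -10.
Before c := 3*m + 4: (e < 5 or e != 2*m + 10) -> e + tot < -10
Then branch requires (e < 5 or e != 2*m + 10) -> c + e < -15; else branch requires (e < 5 or e != 2*m - 8) -> e + tot < -10.
Before the if: ((e != 2*c + 3*tot - 6 or 2*e != -1) -> ((e < 5 or e != 2*m + 10) -> c + e < -15)) and ((not (e != 2*c + 3*tot - 6 or 2*e != -1)) -> ((e < 5 or e != 2*m - 8) -> e + tot < -10))
The weakest precondition is ((e != 2*c + 3*tot - 6 or 2*e != -1) -> ((e < 5 or e != 2*m + 10) -> c + e < -15)) and ((not (e != 2*c + 3*tot - 6 or 2*e != -1)) -> ((e < 5 or e != 2*m - 8) -> e + tot < -10)).
Check whether ((e != 2*c + 3*tot - 6 or 2*e != -1) -> ((e < 5 or e != 10) -> c + e < -15)) and ((not (e != 2*c + 3*tot - 6 or 2*e != -1)) -> ((e < 5 or e != -8) -> e + tot < -10)) and m = 0 implies it.
Every state satisfying the precondition satisfies the weakest precondition: the implication holds.
Answer: valid


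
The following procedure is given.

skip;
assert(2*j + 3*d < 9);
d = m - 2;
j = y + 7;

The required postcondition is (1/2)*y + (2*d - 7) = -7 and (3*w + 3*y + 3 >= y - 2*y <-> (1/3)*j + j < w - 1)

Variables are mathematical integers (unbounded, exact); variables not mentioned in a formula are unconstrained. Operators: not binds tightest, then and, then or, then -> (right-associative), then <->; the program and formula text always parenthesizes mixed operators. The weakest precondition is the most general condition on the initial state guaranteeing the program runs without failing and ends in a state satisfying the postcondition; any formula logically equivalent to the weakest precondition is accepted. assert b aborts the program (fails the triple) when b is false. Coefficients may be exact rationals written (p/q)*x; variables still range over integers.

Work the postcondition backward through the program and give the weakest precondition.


Working backward. After the program, the postcondition (1/2)*y + (2*d - 7) = -7 and (3*w + 3*y + 3 >= y - 2*y <-> (1/3)*j + j < w - 1) must hold; in canonical form it is 2*d + (1/2)*y = 0 and (3*w + 4*y >= -3 <-> (4/3)*j < w - 1).
Before j := y + 7: 2*d + (1/2)*y = 0 and (3*w + 4*y >= -3 <-> (4/3)*y < w - 31/3)
Before d := m - 2: 2*m + (1/2)*y = 4 and (3*w + 4*y >= -3 <-> (4/3)*y < w - 31/3)
Before assert 2*j + 3*d < 9: 3*d + 2*j < 9 and 2*m + (1/2)*y = 4 and (3*w + 4*y >= -3 <-> (4/3)*y < w - 31/3)
Before skip: 3*d + 2*j < 9 and 2*m + (1/2)*y = 4 and (3*w + 4*y >= -3 <-> (4/3)*y < w - 31/3)
Answer: WP = 3*d + 2*j < 9 and 2*m + (1/2)*y = 4 and (3*w + 4*y >= -3 <-> (4/3)*y < w - 31/3)


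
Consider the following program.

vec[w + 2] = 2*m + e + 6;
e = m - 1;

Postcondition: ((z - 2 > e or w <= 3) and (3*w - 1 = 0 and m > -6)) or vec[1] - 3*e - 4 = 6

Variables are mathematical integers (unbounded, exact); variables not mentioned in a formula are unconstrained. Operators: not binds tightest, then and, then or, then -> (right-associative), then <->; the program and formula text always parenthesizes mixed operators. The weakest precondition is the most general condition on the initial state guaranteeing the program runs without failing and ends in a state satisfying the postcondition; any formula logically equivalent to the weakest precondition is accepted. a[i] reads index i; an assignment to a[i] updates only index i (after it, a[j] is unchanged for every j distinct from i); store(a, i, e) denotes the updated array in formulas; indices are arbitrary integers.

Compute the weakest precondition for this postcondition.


Working backward. After the program, the postcondition ((z - 2 > e or w <= 3) and (3*w - 1 = 0 and m > -6)) or vec[1] - 3*e - 4 = 6 must hold; in canonical form it is ((z > e + 2 or w <= 3) and 3*w = 1 and m > -6) or vec[1] = 3*e + 10.
Before e := m - 1: ((z > m + 1 or w <= 3) and 3*w = 1 and m > -6) or vec[1] = 3*m + 7
Before vec[w + 2] := 2*m + e + 6: ((z > m + 1 or w <= 3) and 3*w = 1 and m > -6) or store(vec, w + 2, e + 2*m + 6)[1] = 3*m + 7
Answer: WP = ((z > m + 1 or w <= 3) and 3*w = 1 and m > -6) or store(vec, w + 2, e + 2*m + 6)[1] = 3*m + 7


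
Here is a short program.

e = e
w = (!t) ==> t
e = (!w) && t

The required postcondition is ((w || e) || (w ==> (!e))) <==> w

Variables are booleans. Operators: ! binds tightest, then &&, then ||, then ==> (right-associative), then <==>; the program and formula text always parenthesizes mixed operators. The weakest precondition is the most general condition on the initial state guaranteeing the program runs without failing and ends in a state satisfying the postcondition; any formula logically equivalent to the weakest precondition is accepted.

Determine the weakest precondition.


Working backward. After the program, the postcondition ((w || e) || (w ==> (!e))) <==> w must hold; in canonical form it is (w || e || (w ==> (!e))) <==> w.
Before e := (!w) && t: (w || ((!w) && t) || (w ==> (!((!w) && t)))) <==> w
Before w := (!t) ==> t: (((!t) ==> t) || ((!((!t) ==> t)) && t) || (((!t) ==> t) ==> (!((!((!t) ==> t)) && t)))) <==> ((!t) ==> t)
Before e := e: (((!t) ==> t) || ((!((!t) ==> t)) && t) || (((!t) ==> t) ==> (!((!((!t) ==> t)) && t)))) <==> ((!t) ==> t)
Answer: WP = (((!t) ==> t) || ((!((!t) ==> t)) && t) || (((!t) ==> t) ==> (!((!((!t) ==> t)) && t)))) <==> ((!t) ==> t)


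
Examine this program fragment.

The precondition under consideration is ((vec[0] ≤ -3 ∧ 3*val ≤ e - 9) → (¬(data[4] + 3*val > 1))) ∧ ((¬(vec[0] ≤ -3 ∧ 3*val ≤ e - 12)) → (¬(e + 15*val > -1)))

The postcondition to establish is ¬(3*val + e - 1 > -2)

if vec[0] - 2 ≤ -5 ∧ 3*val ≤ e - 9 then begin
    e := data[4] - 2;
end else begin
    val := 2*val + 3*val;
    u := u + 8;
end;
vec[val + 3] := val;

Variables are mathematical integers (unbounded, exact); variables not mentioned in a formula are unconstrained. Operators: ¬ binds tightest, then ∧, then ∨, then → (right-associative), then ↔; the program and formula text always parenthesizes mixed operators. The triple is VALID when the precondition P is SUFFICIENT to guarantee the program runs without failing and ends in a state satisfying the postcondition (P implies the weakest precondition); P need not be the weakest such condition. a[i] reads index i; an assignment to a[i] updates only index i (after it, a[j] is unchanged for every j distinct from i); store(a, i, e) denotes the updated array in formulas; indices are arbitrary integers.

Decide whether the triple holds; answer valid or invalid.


Working backward. After the program, the postcondition ¬(3*val + e - 1 > -2) must hold; in canonical form it is ¬(e + 3*val > -1).
Before vec[val + 3] := val: ¬(e + 3*val > -1)
Then branch requires ¬(data[4] + 3*val > 1); else branch requires ¬(e + 15*val > -1).
Before the if: ((vec[0] ≤ -3 ∧ 3*val ≤ e - 9) → (¬(data[4] + 3*val > 1))) ∧ ((¬(vec[0] ≤ -3 ∧ 3*val ≤ e - 9)) → (¬(e + 15*val > -1)))
The weakest precondition is ((vec[0] ≤ -3 ∧ 3*val ≤ e - 9) → (¬(data[4] + 3*val > 1))) ∧ ((¬(vec[0] ≤ -3 ∧ 3*val ≤ e - 9)) → (¬(e + 15*val > -1))).
Check whether ((vec[0] ≤ -3 ∧ 3*val ≤ e - 9) → (¬(data[4] + 3*val > 1))) ∧ ((¬(vec[0] ≤ -3 ∧ 3*val ≤ e - 12)) → (¬(e + 15*val > -1))) implies it.
Every state satisfying the precondition satisfies the weakest precondition: the implication holds.
Answer: valid
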